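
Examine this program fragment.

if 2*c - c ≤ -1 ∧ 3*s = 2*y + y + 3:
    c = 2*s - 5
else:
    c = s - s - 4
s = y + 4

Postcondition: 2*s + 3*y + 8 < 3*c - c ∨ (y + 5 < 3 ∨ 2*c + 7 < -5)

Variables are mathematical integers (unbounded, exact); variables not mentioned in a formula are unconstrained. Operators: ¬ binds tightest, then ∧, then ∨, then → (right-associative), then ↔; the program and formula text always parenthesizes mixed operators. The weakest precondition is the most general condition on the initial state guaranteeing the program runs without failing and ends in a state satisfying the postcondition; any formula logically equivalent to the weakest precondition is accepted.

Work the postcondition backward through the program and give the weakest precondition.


Working backward. After the program, the postcondition 2*s + 3*y + 8 < 3*c - c ∨ (y + 5 < 3 ∨ 2*c + 7 < -5) must hold; in canonical form it is 2*s + 3*y < 2*c - 8 ∨ y < -2 ∨ 2*c < -12.
Before s := y + 4: 5*y < 2*c - 16 ∨ y < -2 ∨ 2*c < -12
Then branch requires 5*y < 4*s - 26 ∨ y < -2 ∨ 4*s < -2; else branch requires 5*y < -24 ∨ y < -2.
Before the if: ((c ≤ -1 ∧ 3*s = 3*y + 3) → (5*y < 4*s - 26 ∨ y < -2 ∨ 4*s < -2)) ∧ ((¬(c ≤ -1 ∧ 3*s = 3*y + 3)) → (5*y < -24 ∨ y < -2))
Answer: WP = ((c ≤ -1 ∧ 3*s = 3*y + 3) → (5*y < 4*s - 26 ∨ y < -2 ∨ 4*s < -2)) ∧ ((¬(c ≤ -1 ∧ 3*s = 3*y + 3)) → (5*y < -24 ∨ y < -2))


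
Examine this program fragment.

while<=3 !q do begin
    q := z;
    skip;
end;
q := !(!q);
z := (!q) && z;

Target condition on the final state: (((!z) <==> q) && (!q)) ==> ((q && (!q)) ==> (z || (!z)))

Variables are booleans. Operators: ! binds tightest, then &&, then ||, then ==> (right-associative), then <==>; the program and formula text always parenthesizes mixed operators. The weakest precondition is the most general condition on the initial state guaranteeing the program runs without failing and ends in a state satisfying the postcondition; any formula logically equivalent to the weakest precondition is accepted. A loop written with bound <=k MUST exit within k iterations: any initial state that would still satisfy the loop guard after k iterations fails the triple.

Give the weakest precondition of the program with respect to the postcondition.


Working backward. After the program, the postcondition (((!z) <==> q) && (!q)) ==> ((q && (!q)) ==> (z || (!z))) must hold; in canonical form it is true.
Before z := (!q) && z: true
Before q := !(!q): true
Before the loop (bound <=3), unroll the exhaustion recursion (WP_0 = exit-now case; WP_j = one more guarded iteration, up to j = 3):
  WP_0: q
  WP_1: (!q) ==> z
  WP_2: (!q) ==> ((!z) ==> z)
  WP_3: (!q) ==> ((!z) ==> ((!z) ==> z))
So before the loop: (!q) ==> ((!z) ==> ((!z) ==> z))
Answer: WP = (!q) ==> ((!z) ==> ((!z) ==> z))


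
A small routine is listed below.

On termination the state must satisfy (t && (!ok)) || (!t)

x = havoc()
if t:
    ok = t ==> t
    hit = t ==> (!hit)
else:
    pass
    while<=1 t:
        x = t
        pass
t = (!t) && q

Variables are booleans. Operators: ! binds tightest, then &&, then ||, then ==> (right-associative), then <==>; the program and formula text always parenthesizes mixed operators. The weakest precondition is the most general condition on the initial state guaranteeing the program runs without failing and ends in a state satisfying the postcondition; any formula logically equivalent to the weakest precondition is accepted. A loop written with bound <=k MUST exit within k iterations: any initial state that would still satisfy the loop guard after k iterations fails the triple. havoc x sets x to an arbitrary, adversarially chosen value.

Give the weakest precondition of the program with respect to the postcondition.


Working backward. After the program, (t && (!ok)) || (!t) must hold.
Before t := (!t) && q: ((!t) && q && (!ok)) || (!((!t) && q))
Then branch requires !((!t) && q); else branch requires (t ==> ((!t) && (((!t) && q && (!ok)) || (!((!t) && q))))) && ((!t) ==> (((!t) && q && (!ok)) || (!((!t) && q)))).
Before the if: (t ==> (!((!t) && q))) && ((!t) ==> ((t ==> ((!t) && (((!t) && q && (!ok)) || (!((!t) && q))))) && ((!t) ==> (((!t) && q && (!ok)) || (!((!t) && q))))))
Before havoc x: (t ==> (!((!t) && q))) && ((!t) ==> ((t ==> ((!t) && (((!t) && q && (!ok)) || (!((!t) && q))))) && ((!t) ==> (((!t) && q && (!ok)) || (!((!t) && q))))))
Answer: WP = (t ==> (!((!t) && q))) && ((!t) ==> ((t ==> ((!t) && (((!t) && q && (!ok)) || (!((!t) && q))))) && ((!t) ==> (((!t) && q && (!ok)) || (!((!t) && q))))))


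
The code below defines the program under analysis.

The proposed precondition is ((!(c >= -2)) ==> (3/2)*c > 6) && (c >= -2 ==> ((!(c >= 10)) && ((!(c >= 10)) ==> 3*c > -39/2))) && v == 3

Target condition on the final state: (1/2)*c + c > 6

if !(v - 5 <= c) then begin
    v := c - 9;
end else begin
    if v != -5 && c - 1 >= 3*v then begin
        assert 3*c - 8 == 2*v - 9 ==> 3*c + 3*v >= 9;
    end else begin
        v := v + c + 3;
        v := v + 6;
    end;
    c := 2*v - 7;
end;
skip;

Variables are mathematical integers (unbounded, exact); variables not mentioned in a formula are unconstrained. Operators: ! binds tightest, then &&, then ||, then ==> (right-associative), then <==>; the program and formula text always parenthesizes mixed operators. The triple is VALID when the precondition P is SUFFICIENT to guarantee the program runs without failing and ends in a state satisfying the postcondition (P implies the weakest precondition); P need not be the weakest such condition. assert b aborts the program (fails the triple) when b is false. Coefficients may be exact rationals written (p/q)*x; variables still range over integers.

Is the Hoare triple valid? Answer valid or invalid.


Working backward. After the program, the postcondition (1/2)*c + c > 6 must hold; in canonical form it is (3/2)*c > 6.
Before skip: (3/2)*c > 6
Then branch requires (3/2)*c > 6; else branch requires ((v != -5 && c >= 3*v + 1) ==> ((3*c == 2*v - 1 ==> 3*c + 3*v >= 9) && 3*v > 33/2)) && ((!(v != -5 && c >= 3*v + 1)) ==> 3*c + 3*v > -21/2).
Before the if: ((!(v <= c + 5)) ==> (3/2)*c > 6) && (v <= c + 5 ==> (((v != -5 && c >= 3*v + 1) ==> ((3*c == 2*v - 1 ==> 3*c + 3*v >= 9) && 3*v > 33/2)) && ((!(v != -5 && c >= 3*v + 1)) ==> 3*c + 3*v > -21/2)))
The weakest precondition is ((!(v <= c + 5)) ==> (3/2)*c > 6) && (v <= c + 5 ==> (((v != -5 && c >= 3*v + 1) ==> ((3*c == 2*v - 1 ==> 3*c + 3*v >= 9) && 3*v > 33/2)) && ((!(v != -5 && c >= 3*v + 1)) ==> 3*c + 3*v > -21/2))).
Check whether ((!(c >= -2)) ==> (3/2)*c > 6) && (c >= -2 ==> ((!(c >= 10)) && ((!(c >= 10)) ==> 3*c > -39/2))) && v == 3 implies it.
Every state satisfying the precondition satisfies the weakest precondition: the implication holds.
Answer: valid


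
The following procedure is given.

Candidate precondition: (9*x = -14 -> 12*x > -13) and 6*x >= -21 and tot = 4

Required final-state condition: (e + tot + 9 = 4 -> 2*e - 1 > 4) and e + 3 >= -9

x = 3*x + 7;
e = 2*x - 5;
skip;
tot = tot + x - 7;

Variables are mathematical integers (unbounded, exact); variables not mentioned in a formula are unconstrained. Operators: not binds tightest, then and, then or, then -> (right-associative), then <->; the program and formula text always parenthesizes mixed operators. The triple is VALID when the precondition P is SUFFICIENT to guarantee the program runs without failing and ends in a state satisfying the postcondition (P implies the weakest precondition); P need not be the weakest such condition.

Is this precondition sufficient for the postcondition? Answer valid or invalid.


Working backward. After the program, the postcondition (e + tot + 9 = 4 -> 2*e - 1 > 4) and e + 3 >= -9 must hold; in canonical form it is (e + tot = -5 -> 2*e > 5) and e >= -12.
Before tot := tot + x - 7: (e + tot + x = 2 -> 2*e > 5) and e >= -12
Before skip: (e + tot + x = 2 -> 2*e > 5) and e >= -12
Before e := 2*x - 5: (tot + 3*x = 7 -> 4*x > 15) and 2*x >= -7
Before x := 3*x + 7: (tot + 9*x = -14 -> 12*x > -13) and 6*x >= -21
The weakest precondition is (tot + 9*x = -14 -> 12*x > -13) and 6*x >= -21.
Check whether (9*x = -14 -> 12*x > -13) and 6*x >= -21 and tot = 4 implies it.
Countermodel: at the initial state tot = 4, x = -2, the precondition holds but the weakest precondition fails.
Answer: invalid


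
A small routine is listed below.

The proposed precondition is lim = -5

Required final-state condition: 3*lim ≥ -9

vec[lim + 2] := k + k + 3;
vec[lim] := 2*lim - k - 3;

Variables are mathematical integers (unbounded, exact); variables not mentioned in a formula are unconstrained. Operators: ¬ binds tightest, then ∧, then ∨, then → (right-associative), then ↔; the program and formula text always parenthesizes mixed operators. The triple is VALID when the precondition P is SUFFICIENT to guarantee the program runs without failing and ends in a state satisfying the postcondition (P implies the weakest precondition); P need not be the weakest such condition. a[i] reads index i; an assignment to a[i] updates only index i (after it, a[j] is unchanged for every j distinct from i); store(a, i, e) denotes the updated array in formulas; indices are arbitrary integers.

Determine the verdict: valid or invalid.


Working backward. After the program, 3*lim ≥ -9 must hold.
Before vec[lim] := 2*lim - k - 3: 3*lim ≥ -9
Before vec[lim + 2] := k + k + 3: 3*lim ≥ -9
The weakest precondition is 3*lim ≥ -9.
Check whether lim = -5 implies it.
Countermodel: at the initial state lim = -5, the precondition holds but the weakest precondition fails.
Answer: invalid


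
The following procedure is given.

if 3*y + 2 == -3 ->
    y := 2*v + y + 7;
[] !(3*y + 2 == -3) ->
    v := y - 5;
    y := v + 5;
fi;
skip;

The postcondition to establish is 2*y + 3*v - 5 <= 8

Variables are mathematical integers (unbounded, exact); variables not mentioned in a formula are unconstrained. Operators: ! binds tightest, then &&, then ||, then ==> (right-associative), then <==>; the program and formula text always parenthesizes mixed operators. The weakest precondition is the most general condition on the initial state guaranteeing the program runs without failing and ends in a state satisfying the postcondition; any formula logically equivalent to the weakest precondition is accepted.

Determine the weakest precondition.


Working backward. After the program, the postcondition 2*y + 3*v - 5 <= 8 must hold; in canonical form it is 3*v + 2*y <= 13.
Before skip: 3*v + 2*y <= 13
Then branch requires 7*v + 2*y <= -1; else branch requires 5*y <= 28.
Before the if: (3*y == -5 ==> 7*v + 2*y <= -1) && ((!(3*y == -5)) ==> 5*y <= 28)
Answer: WP = (3*y == -5 ==> 7*v + 2*y <= -1) && ((!(3*y == -5)) ==> 5*y <= 28)


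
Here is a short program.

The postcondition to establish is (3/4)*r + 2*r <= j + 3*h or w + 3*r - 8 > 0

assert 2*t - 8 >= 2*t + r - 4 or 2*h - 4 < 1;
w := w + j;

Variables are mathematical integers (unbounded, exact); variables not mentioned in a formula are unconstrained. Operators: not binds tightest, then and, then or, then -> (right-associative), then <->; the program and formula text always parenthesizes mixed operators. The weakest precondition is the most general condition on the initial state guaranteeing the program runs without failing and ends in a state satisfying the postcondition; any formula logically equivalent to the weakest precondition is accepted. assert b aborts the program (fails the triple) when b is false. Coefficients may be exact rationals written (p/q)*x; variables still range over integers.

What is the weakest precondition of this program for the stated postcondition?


Working backward. After the program, the postcondition (3/4)*r + 2*r <= j + 3*h or w + 3*r - 8 > 0 must hold; in canonical form it is (11/4)*r <= 3*h + j or 3*r + w > 8.
Before w := w + j: (11/4)*r <= 3*h + j or j + 3*r + w > 8
Before assert 2*t - 8 >= 2*t + r - 4 or 2*h - 4 < 1: (r <= -4 or 2*h < 5) and ((11/4)*r <= 3*h + j or j + 3*r + w > 8)
Answer: WP = (r <= -4 or 2*h < 5) and ((11/4)*r <= 3*h + j or j + 3*r + w > 8)


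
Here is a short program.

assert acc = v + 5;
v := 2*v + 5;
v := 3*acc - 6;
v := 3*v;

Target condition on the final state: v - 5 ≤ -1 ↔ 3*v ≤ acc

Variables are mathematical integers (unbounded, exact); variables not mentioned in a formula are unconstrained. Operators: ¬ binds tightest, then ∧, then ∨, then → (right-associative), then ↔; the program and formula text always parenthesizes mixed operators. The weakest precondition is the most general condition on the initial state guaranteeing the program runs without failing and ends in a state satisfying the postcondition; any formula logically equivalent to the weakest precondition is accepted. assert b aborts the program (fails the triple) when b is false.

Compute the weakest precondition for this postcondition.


Working backward. After the program, the postcondition v - 5 ≤ -1 ↔ 3*v ≤ acc must hold; in canonical form it is v ≤ 4 ↔ 3*v ≤ acc.
Before v := 3*v: 3*v ≤ 4 ↔ 9*v ≤ acc
Before v := 3*acc - 6: 9*acc ≤ 22 ↔ 26*acc ≤ 54
Before v := 2*v + 5: 9*acc ≤ 22 ↔ 26*acc ≤ 54
Before assert acc = v + 5: acc = v + 5 ∧ (9*acc ≤ 22 ↔ 26*acc ≤ 54)
Answer: WP = acc = v + 5 ∧ (9*acc ≤ 22 ↔ 26*acc ≤ 54)


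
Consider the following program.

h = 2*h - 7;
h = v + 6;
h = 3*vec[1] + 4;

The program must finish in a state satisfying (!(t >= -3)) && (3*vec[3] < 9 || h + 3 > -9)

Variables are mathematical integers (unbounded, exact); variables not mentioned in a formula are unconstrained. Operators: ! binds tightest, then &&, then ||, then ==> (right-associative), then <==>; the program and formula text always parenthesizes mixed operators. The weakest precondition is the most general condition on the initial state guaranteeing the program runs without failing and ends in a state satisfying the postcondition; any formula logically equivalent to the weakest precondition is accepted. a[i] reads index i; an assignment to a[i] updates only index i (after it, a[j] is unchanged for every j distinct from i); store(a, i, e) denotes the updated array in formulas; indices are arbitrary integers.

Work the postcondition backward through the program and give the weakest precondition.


Working backward. After the program, the postcondition (!(t >= -3)) && (3*vec[3] < 9 || h + 3 > -9) must hold; in canonical form it is (!(t >= -3)) && (3*vec[3] < 9 || h > -12).
Before h := 3*vec[1] + 4: (!(t >= -3)) && (3*vec[3] < 9 || 3*vec[1] > -16)
Before h := v + 6: (!(t >= -3)) && (3*vec[3] < 9 || 3*vec[1] > -16)
Before h := 2*h - 7: (!(t >= -3)) && (3*vec[3] < 9 || 3*vec[1] > -16)
Answer: WP = (!(t >= -3)) && (3*vec[3] < 9 || 3*vec[1] > -16)


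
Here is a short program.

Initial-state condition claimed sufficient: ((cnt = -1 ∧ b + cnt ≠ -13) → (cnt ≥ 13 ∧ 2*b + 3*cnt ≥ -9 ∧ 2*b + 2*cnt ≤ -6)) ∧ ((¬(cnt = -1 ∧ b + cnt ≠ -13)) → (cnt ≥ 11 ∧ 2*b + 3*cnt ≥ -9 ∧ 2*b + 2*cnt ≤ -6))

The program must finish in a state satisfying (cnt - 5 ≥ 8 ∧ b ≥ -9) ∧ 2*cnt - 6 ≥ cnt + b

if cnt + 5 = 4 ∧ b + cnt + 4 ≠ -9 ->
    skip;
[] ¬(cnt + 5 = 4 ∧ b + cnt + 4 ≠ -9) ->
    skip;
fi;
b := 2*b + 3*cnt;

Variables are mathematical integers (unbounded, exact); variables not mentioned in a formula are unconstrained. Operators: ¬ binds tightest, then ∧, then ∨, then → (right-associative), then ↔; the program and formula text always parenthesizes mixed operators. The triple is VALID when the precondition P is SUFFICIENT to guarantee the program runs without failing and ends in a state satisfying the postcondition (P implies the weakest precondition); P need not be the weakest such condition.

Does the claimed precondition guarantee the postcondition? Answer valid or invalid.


Working backward. After the program, the postcondition (cnt - 5 ≥ 8 ∧ b ≥ -9) ∧ 2*cnt - 6 ≥ cnt + b must hold; in canonical form it is cnt ≥ 13 ∧ b ≥ -9 ∧ cnt ≥ b + 6.
Before b := 2*b + 3*cnt: cnt ≥ 13 ∧ 2*b + 3*cnt ≥ -9 ∧ 2*b + 2*cnt ≤ -6
Then branch requires cnt ≥ 13 ∧ 2*b + 3*cnt ≥ -9 ∧ 2*b + 2*cnt ≤ -6; else branch requires cnt ≥ 13 ∧ 2*b + 3*cnt ≥ -9 ∧ 2*b + 2*cnt ≤ -6.
Before the if: ((cnt = -1 ∧ b + cnt ≠ -13) → (cnt ≥ 13 ∧ 2*b + 3*cnt ≥ -9 ∧ 2*b + 2*cnt ≤ -6)) ∧ ((¬(cnt = -1 ∧ b + cnt ≠ -13)) → (cnt ≥ 13 ∧ 2*b + 3*cnt ≥ -9 ∧ 2*b + 2*cnt ≤ -6))
The weakest precondition is ((cnt = -1 ∧ b + cnt ≠ -13) → (cnt ≥ 13 ∧ 2*b + 3*cnt ≥ -9 ∧ 2*b + 2*cnt ≤ -6)) ∧ ((¬(cnt = -1 ∧ b + cnt ≠ -13)) → (cnt ≥ 13 ∧ 2*b + 3*cnt ≥ -9 ∧ 2*b + 2*cnt ≤ -6)).
Check whether ((cnt = -1 ∧ b + cnt ≠ -13) → (cnt ≥ 13 ∧ 2*b + 3*cnt ≥ -9 ∧ 2*b + 2*cnt ≤ -6)) ∧ ((¬(cnt = -1 ∧ b + cnt ≠ -13)) → (cnt ≥ 11 ∧ 2*b + 3*cnt ≥ -9 ∧ 2*b + 2*cnt ≤ -6)) implies it.
Countermodel: at the initial state b = -15, cnt = 12, the precondition holds but the weakest precondition fails.
Answer: invalid


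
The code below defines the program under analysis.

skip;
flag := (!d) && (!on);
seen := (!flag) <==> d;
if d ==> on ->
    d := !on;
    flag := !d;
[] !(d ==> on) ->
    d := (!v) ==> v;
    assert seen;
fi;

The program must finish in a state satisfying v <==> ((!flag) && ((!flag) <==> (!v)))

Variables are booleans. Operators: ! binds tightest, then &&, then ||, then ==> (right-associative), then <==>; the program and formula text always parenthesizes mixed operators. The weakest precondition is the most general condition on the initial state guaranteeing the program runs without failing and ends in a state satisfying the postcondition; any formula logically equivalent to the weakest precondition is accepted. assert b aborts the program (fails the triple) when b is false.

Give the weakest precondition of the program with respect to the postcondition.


Working backward. After the program, v <==> ((!flag) && ((!flag) <==> (!v))) must hold.
Then branch requires v <==> ((!on) && ((!on) <==> (!v))); else branch requires seen && (v <==> ((!flag) && ((!flag) <==> (!v)))).
Before the if: ((d ==> on) ==> (v <==> ((!on) && ((!on) <==> (!v))))) && ((!(d ==> on)) ==> (seen && (v <==> ((!flag) && ((!flag) <==> (!v))))))
Before seen := (!flag) <==> d: ((d ==> on) ==> (v <==> ((!on) && ((!on) <==> (!v))))) && ((!(d ==> on)) ==> (((!flag) <==> d) && (v <==> ((!flag) && ((!flag) <==> (!v))))))
Before flag := (!d) && (!on): ((d ==> on) ==> (v <==> ((!on) && ((!on) <==> (!v))))) && ((!(d ==> on)) ==> (((!((!d) && (!on))) <==> d) && (v <==> ((!((!d) && (!on))) && ((!((!d) && (!on))) <==> (!v))))))
Before skip: ((d ==> on) ==> (v <==> ((!on) && ((!on) <==> (!v))))) && ((!(d ==> on)) ==> (((!((!d) && (!on))) <==> d) && (v <==> ((!((!d) && (!on))) && ((!((!d) && (!on))) <==> (!v))))))
Answer: WP = ((d ==> on) ==> (v <==> ((!on) && ((!on) <==> (!v))))) && ((!(d ==> on)) ==> (((!((!d) && (!on))) <==> d) && (v <==> ((!((!d) && (!on))) && ((!((!d) && (!on))) <==> (!v))))))


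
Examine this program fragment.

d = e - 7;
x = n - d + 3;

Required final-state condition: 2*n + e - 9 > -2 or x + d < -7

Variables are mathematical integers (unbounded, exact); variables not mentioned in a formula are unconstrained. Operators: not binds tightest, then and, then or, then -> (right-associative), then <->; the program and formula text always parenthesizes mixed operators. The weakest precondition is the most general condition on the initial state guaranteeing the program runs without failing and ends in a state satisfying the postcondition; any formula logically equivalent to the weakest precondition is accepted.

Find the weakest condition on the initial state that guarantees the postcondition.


Working backward. After the program, the postcondition 2*n + e - 9 > -2 or x + d < -7 must hold; in canonical form it is e + 2*n > 7 or d + x < -7.
Before x := n - d + 3: e + 2*n > 7 or n < -10
Before d := e - 7: e + 2*n > 7 or n < -10
Answer: WP = e + 2*n > 7 or n < -10


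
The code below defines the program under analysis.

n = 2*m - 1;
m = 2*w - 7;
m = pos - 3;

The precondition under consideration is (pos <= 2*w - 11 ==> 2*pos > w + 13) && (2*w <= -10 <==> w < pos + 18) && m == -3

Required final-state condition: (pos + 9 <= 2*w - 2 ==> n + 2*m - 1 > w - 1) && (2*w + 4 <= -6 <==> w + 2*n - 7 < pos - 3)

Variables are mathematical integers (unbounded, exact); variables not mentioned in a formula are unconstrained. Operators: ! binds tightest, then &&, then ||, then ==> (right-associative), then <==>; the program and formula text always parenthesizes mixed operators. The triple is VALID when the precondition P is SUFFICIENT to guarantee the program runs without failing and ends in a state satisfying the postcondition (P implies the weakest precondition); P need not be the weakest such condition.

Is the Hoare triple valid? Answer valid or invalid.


Working backward. After the program, the postcondition (pos + 9 <= 2*w - 2 ==> n + 2*m - 1 > w - 1) && (2*w + 4 <= -6 <==> w + 2*n - 7 < pos - 3) must hold; in canonical form it is (pos <= 2*w - 11 ==> 2*m + n > w) && (2*w <= -10 <==> 2*n + w < pos + 4).
Before m := pos - 3: (pos <= 2*w - 11 ==> n + 2*pos > w + 6) && (2*w <= -10 <==> 2*n + w < pos + 4)
Before m := 2*w - 7: (pos <= 2*w - 11 ==> n + 2*pos > w + 6) && (2*w <= -10 <==> 2*n + w < pos + 4)
Before n := 2*m - 1: (pos <= 2*w - 11 ==> 2*m + 2*pos > w + 7) && (2*w <= -10 <==> 4*m + w < pos + 6)
The weakest precondition is (pos <= 2*w - 11 ==> 2*m + 2*pos > w + 7) && (2*w <= -10 <==> 4*m + w < pos + 6).
Check whether (pos <= 2*w - 11 ==> 2*pos > w + 13) && (2*w <= -10 <==> w < pos + 18) && m == -3 implies it.
Every state satisfying the precondition satisfies the weakest precondition: the implication holds.
Answer: valid


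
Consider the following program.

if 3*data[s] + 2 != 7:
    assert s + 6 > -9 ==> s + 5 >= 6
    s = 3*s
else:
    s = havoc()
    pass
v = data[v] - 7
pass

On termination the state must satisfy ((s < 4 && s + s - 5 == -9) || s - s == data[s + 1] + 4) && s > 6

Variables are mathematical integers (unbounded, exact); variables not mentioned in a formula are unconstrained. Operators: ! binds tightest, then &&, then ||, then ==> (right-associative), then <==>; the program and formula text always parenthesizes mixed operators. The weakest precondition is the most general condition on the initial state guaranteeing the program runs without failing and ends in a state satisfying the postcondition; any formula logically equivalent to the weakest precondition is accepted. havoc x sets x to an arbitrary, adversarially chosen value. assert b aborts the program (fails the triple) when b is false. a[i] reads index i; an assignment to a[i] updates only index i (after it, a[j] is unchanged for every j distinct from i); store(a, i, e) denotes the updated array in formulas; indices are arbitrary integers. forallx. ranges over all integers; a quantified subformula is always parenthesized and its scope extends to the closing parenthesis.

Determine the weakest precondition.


Working backward. After the program, the postcondition ((s < 4 && s + s - 5 == -9) || s - s == data[s + 1] + 4) && s > 6 must hold; in canonical form it is ((s < 4 && 2*s == -4) || data[s + 1] == -4) && s > 6.
Before skip: ((s < 4 && 2*s == -4) || data[s + 1] == -4) && s > 6
Before v := data[v] - 7: ((s < 4 && 2*s == -4) || data[s + 1] == -4) && s > 6
Then branch requires (s > -15 ==> s >= 1) && ((3*s < 4 && 6*s == -4) || data[3*s + 1] == -4) && 3*s > 6; else branch requires forall s_1. (((s_1 < 4 && 2*s_1 == -4) || data[s_1 + 1] == -4) && s_1 > 6).
Before the if: (3*data[s] != 5 ==> ((s > -15 ==> s >= 1) && ((3*s < 4 && 6*s == -4) || data[3*s + 1] == -4) && 3*s > 6)) && ((!(3*data[s] != 5)) ==> (forall s_1. (((s_1 < 4 && 2*s_1 == -4) || data[s_1 + 1] == -4) && s_1 > 6)))
Answer: WP = (3*data[s] != 5 ==> ((s > -15 ==> s >= 1) && ((3*s < 4 && 6*s == -4) || data[3*s + 1] == -4) && 3*s > 6)) && ((!(3*data[s] != 5)) ==> (forall s_1. (((s_1 < 4 && 2*s_1 == -4) || data[s_1 + 1] == -4) && s_1 > 6)))


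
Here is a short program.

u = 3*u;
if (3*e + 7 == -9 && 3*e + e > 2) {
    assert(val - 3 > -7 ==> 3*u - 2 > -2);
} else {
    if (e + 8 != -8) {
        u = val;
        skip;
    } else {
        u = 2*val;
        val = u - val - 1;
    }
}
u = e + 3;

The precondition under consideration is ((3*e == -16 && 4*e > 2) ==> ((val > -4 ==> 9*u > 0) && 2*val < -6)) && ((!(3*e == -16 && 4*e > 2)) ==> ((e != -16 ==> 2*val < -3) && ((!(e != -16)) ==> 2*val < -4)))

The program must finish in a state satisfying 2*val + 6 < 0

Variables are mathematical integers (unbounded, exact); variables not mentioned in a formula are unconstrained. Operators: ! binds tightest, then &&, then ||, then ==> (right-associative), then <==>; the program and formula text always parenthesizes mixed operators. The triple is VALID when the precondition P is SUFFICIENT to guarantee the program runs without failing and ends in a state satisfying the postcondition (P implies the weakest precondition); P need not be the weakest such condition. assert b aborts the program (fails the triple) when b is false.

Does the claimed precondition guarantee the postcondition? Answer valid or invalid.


Working backward. After the program, the postcondition 2*val + 6 < 0 must hold; in canonical form it is 2*val < -6.
Before u := e + 3: 2*val < -6
Then branch requires (val > -4 ==> 3*u > 0) && 2*val < -6; else branch requires (e != -16 ==> 2*val < -6) && ((!(e != -16)) ==> 2*val < -4).
Before the if: ((3*e == -16 && 4*e > 2) ==> ((val > -4 ==> 3*u > 0) && 2*val < -6)) && ((!(3*e == -16 && 4*e > 2)) ==> ((e != -16 ==> 2*val < -6) && ((!(e != -16)) ==> 2*val < -4)))
Before u := 3*u: ((3*e == -16 && 4*e > 2) ==> ((val > -4 ==> 9*u > 0) && 2*val < -6)) && ((!(3*e == -16 && 4*e > 2)) ==> ((e != -16 ==> 2*val < -6) && ((!(e != -16)) ==> 2*val < -4)))
The weakest precondition is ((3*e == -16 && 4*e > 2) ==> ((val > -4 ==> 9*u > 0) && 2*val < -6)) && ((!(3*e == -16 && 4*e > 2)) ==> ((e != -16 ==> 2*val < -6) && ((!(e != -16)) ==> 2*val < -4))).
Check whether ((3*e == -16 && 4*e > 2) ==> ((val > -4 ==> 9*u > 0) && 2*val < -6)) && ((!(3*e == -16 && 4*e > 2)) ==> ((e != -16 ==> 2*val < -3) && ((!(e != -16)) ==> 2*val < -4))) implies it.
Countermodel: at the initial state e = -15, u = 0, val = -3, the precondition holds but the weakest precondition fails.
Answer: invalid


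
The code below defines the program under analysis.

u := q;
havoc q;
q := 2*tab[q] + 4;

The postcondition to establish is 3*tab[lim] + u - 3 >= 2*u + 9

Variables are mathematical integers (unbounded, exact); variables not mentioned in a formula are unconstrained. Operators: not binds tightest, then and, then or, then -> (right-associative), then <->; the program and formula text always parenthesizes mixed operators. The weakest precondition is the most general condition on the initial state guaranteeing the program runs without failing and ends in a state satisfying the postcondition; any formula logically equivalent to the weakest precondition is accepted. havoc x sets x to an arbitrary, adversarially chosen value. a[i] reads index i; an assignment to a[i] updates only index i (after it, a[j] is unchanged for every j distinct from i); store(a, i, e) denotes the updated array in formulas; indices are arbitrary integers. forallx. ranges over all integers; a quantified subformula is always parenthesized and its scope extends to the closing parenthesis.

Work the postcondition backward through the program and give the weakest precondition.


Working backward. After the program, the postcondition 3*tab[lim] + u - 3 >= 2*u + 9 must hold; in canonical form it is 3*tab[lim] >= u + 12.
Before q := 2*tab[q] + 4: 3*tab[lim] >= u + 12
Before havoc q: 3*tab[lim] >= u + 12
Before u := q: 3*tab[lim] >= q + 12
Answer: WP = 3*tab[lim] >= q + 12


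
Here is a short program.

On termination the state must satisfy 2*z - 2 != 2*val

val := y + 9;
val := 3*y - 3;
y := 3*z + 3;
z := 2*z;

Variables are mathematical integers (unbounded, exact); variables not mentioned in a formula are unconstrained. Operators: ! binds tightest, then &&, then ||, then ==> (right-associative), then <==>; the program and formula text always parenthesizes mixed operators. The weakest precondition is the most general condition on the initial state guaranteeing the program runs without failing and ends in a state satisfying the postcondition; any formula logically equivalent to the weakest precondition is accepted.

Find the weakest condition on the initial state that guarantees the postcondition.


Working backward. After the program, the postcondition 2*z - 2 != 2*val must hold; in canonical form it is 2*z != 2*val + 2.
Before z := 2*z: 4*z != 2*val + 2
Before y := 3*z + 3: 4*z != 2*val + 2
Before val := 3*y - 3: 4*z != 6*y - 4
Before val := y + 9: 4*z != 6*y - 4
Answer: WP = 4*z != 6*y - 4


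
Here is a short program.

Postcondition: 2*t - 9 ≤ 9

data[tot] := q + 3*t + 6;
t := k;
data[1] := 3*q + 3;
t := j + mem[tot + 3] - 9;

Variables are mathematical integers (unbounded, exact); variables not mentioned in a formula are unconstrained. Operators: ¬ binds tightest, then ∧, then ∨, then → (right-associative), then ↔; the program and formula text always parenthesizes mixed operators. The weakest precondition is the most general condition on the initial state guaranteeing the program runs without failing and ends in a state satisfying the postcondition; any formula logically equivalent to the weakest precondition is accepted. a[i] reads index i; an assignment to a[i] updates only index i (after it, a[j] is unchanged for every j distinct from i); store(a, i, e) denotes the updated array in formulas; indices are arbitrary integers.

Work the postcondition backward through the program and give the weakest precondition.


Working backward. After the program, the postcondition 2*t - 9 ≤ 9 must hold; in canonical form it is 2*t ≤ 18.
Before t := j + mem[tot + 3] - 9: 2*mem[tot + 3] + 2*j ≤ 36
Before data[1] := 3*q + 3: 2*mem[tot + 3] + 2*j ≤ 36
Before t := k: 2*mem[tot + 3] + 2*j ≤ 36
Before data[tot] := q + 3*t + 6: 2*mem[tot + 3] + 2*j ≤ 36
Answer: WP = 2*mem[tot + 3] + 2*j ≤ 36


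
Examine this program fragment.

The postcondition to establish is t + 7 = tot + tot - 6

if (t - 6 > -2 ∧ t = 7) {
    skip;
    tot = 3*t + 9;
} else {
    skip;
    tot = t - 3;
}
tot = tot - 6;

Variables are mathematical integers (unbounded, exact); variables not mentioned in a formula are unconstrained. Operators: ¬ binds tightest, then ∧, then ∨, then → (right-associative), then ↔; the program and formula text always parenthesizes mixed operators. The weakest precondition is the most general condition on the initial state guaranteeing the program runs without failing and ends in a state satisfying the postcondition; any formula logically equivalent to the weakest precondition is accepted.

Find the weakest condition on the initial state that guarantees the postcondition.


Working backward. After the program, the postcondition t + 7 = tot + tot - 6 must hold; in canonical form it is t = 2*tot - 13.
Before tot := tot - 6: t = 2*tot - 25
Then branch requires 5*t = 7; else branch requires t = 31.
Before the if: ((t > 4 ∧ t = 7) → 5*t = 7) ∧ ((¬(t > 4 ∧ t = 7)) → t = 31)
Answer: WP = ((t > 4 ∧ t = 7) → 5*t = 7) ∧ ((¬(t > 4 ∧ t = 7)) → t = 31)


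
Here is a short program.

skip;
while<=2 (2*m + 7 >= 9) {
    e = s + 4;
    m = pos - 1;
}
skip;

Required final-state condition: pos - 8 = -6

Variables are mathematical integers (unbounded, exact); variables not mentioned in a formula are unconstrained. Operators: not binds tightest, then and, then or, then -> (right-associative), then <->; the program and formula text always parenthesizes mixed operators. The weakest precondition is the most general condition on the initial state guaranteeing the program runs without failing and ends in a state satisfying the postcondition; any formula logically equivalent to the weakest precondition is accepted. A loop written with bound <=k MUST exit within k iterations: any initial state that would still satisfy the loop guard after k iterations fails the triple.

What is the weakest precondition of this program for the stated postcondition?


Working backward. After the program, the postcondition pos - 8 = -6 must hold; in canonical form it is pos = 2.
Before skip: pos = 2
Before the loop (bound <=2), unroll the exhaustion recursion (WP_0 = exit-now case; WP_j = one more guarded iteration, up to j = 2):
  WP_0: (not (2*m >= 2)) and pos = 2
  WP_1: (2*m >= 2 -> ((not (2*pos >= 4)) and pos = 2)) and ((not (2*m >= 2)) -> pos = 2)
  WP_2: (2*m >= 2 -> ((2*pos >= 4 -> ((not (2*pos >= 4)) and pos = 2)) and ((not (2*pos >= 4)) -> pos = 2))) and ((not (2*m >= 2)) -> pos = 2)
So before the loop: (2*m >= 2 -> ((2*pos >= 4 -> ((not (2*pos >= 4)) and pos = 2)) and ((not (2*pos >= 4)) -> pos = 2))) and ((not (2*m >= 2)) -> pos = 2)
Before skip: (2*m >= 2 -> ((2*pos >= 4 -> ((not (2*pos >= 4)) and pos = 2)) and ((not (2*pos >= 4)) -> pos = 2))) and ((not (2*m >= 2)) -> pos = 2)
Answer: WP = (2*m >= 2 -> ((2*pos >= 4 -> ((not (2*pos >= 4)) and pos = 2)) and ((not (2*pos >= 4)) -> pos = 2))) and ((not (2*m >= 2)) -> pos = 2)


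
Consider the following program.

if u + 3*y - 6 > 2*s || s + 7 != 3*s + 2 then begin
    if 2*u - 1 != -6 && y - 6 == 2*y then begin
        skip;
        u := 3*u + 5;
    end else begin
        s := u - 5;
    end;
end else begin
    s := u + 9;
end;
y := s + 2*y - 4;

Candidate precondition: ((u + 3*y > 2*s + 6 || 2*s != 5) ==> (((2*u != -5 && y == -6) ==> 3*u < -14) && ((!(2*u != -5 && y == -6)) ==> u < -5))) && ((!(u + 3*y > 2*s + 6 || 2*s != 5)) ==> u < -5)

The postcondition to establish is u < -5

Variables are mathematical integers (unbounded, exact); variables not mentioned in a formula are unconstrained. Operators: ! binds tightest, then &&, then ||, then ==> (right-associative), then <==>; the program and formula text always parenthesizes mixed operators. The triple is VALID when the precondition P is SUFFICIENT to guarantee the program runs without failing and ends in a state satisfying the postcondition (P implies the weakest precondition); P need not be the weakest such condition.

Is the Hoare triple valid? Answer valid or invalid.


Working backward. After the program, u < -5 must hold.
Before y := s + 2*y - 4: u < -5
Then branch requires ((2*u != -5 && y == -6) ==> 3*u < -10) && ((!(2*u != -5 && y == -6)) ==> u < -5); else branch requires u < -5.
Before the if: ((u + 3*y > 2*s + 6 || 2*s != 5) ==> (((2*u != -5 && y == -6) ==> 3*u < -10) && ((!(2*u != -5 && y == -6)) ==> u < -5))) && ((!(u + 3*y > 2*s + 6 || 2*s != 5)) ==> u < -5)
The weakest precondition is ((u + 3*y > 2*s + 6 || 2*s != 5) ==> (((2*u != -5 && y == -6) ==> 3*u < -10) && ((!(2*u != -5 && y == -6)) ==> u < -5))) && ((!(u + 3*y > 2*s + 6 || 2*s != 5)) ==> u < -5).
Check whether ((u + 3*y > 2*s + 6 || 2*s != 5) ==> (((2*u != -5 && y == -6) ==> 3*u < -14) && ((!(2*u != -5 && y == -6)) ==> u < -5))) && ((!(u + 3*y > 2*s + 6 || 2*s != 5)) ==> u < -5) implies it.
Every state satisfying the precondition satisfies the weakest precondition: the implication holds.
Answer: valid


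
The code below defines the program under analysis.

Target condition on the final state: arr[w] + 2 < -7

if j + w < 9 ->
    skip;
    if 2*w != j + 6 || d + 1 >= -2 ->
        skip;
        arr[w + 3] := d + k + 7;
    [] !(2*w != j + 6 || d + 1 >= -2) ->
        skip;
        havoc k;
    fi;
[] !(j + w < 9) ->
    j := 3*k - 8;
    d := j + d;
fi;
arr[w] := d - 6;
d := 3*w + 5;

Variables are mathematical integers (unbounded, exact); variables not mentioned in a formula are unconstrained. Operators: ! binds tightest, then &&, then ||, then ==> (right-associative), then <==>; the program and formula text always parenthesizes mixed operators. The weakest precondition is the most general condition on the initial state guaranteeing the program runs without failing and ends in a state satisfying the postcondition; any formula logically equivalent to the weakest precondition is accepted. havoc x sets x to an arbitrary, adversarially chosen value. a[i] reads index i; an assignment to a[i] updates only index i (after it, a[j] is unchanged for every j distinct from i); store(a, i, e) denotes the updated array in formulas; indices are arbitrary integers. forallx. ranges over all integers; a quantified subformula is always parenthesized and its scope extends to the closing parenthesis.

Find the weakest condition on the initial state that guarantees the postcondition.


Working backward. After the program, the postcondition arr[w] + 2 < -7 must hold; in canonical form it is arr[w] < -9.
Before d := 3*w + 5: arr[w] < -9
Before arr[w] := d - 6: store(arr, w, d - 6)[w] < -9
Then branch requires ((2*w != j + 6 || d >= -3) ==> store(store(arr, w + 3, d + k + 7), w, d - 6)[w] < -9) && ((!(2*w != j + 6 || d >= -3)) ==> store(arr, w, d - 6)[w] < -9); else branch requires store(arr, w, d + 3*k - 14)[w] < -9.
Before the if: (j + w < 9 ==> (((2*w != j + 6 || d >= -3) ==> store(store(arr, w + 3, d + k + 7), w, d - 6)[w] < -9) && ((!(2*w != j + 6 || d >= -3)) ==> store(arr, w, d - 6)[w] < -9))) && ((!(j + w < 9)) ==> store(arr, w, d + 3*k - 14)[w] < -9)
Answer: WP = (j + w < 9 ==> (((2*w != j + 6 || d >= -3) ==> store(store(arr, w + 3, d + k + 7), w, d - 6)[w] < -9) && ((!(2*w != j + 6 || d >= -3)) ==> store(arr, w, d - 6)[w] < -9))) && ((!(j + w < 9)) ==> store(arr, w, d + 3*k - 14)[w] < -9)


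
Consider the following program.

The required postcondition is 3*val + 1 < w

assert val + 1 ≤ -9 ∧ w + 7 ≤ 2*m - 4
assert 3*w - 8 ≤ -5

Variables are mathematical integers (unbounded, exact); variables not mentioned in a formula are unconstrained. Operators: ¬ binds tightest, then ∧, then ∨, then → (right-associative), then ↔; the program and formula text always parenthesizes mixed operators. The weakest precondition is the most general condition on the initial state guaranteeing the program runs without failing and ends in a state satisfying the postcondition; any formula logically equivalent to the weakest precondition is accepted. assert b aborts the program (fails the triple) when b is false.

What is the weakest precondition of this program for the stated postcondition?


Working backward. After the program, the postcondition 3*val + 1 < w must hold; in canonical form it is 3*val < w - 1.
Before assert 3*w - 8 ≤ -5: 3*w ≤ 3 ∧ 3*val < w - 1
Before assert val + 1 ≤ -9 ∧ w + 7 ≤ 2*m - 4: val ≤ -10 ∧ w ≤ 2*m - 11 ∧ 3*w ≤ 3 ∧ 3*val < w - 1
Answer: WP = val ≤ -10 ∧ w ≤ 2*m - 11 ∧ 3*w ≤ 3 ∧ 3*val < w - 1


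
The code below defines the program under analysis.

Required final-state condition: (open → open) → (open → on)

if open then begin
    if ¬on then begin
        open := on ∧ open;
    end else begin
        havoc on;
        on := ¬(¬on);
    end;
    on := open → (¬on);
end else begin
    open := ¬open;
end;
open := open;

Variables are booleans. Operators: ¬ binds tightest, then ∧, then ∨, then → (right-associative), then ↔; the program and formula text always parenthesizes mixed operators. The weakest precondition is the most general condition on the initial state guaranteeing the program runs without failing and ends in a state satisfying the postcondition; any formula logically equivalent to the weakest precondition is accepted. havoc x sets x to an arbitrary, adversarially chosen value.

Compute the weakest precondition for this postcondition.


Working backward. After the program, the postcondition (open → open) → (open → on) must hold; in canonical form it is open → on.
Before open := open: open → on
Then branch requires ((¬on) → ((on ∧ open) → ((on ∧ open) → (¬on)))) ∧ (on → (open → (¬open))); else branch requires (¬open) → on.
Before the if: (open → (((¬on) → ((on ∧ open) → ((on ∧ open) → (¬on)))) ∧ (on → (open → (¬open))))) ∧ ((¬open) → ((¬open) → on))
Answer: WP = (open → (((¬on) → ((on ∧ open) → ((on ∧ open) → (¬on)))) ∧ (on → (open → (¬open))))) ∧ ((¬open) → ((¬open) → on))


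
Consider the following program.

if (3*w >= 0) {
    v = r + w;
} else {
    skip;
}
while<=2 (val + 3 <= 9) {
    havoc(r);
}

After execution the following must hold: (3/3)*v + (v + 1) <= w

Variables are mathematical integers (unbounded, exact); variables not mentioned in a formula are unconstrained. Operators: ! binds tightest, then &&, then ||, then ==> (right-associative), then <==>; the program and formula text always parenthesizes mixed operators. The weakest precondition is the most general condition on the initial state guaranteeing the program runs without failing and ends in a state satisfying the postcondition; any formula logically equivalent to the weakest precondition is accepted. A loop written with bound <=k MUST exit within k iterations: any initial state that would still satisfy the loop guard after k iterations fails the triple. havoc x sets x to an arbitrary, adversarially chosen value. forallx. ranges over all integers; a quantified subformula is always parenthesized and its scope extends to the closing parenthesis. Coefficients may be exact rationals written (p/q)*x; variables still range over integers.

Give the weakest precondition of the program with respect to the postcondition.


Working backward. After the program, the postcondition (3/3)*v + (v + 1) <= w must hold; in canonical form it is 2*v <= w - 1.
Before the loop (bound <=2), unroll the exhaustion recursion (WP_0 = exit-now case; WP_j = one more guarded iteration, up to j = 2):
  WP_0: (!(val <= 6)) && 2*v <= w - 1
  WP_1: (val <= 6 ==> ((!(val <= 6)) && 2*v <= w - 1)) && ((!(val <= 6)) ==> 2*v <= w - 1)
  WP_2: (val <= 6 ==> ((val <= 6 ==> ((!(val <= 6)) && 2*v <= w - 1)) && ((!(val <= 6)) ==> 2*v <= w - 1))) && ((!(val <= 6)) ==> 2*v <= w - 1)
So before the loop: (val <= 6 ==> ((val <= 6 ==> ((!(val <= 6)) && 2*v <= w - 1)) && ((!(val <= 6)) ==> 2*v <= w - 1))) && ((!(val <= 6)) ==> 2*v <= w - 1)
Then branch requires (val <= 6 ==> ((val <= 6 ==> ((!(val <= 6)) && 2*r + w <= -1)) && ((!(val <= 6)) ==> 2*r + w <= -1))) && ((!(val <= 6)) ==> 2*r + w <= -1); else branch requires (val <= 6 ==> ((val <= 6 ==> ((!(val <= 6)) && 2*v <= w - 1)) && ((!(val <= 6)) ==> 2*v <= w - 1))) && ((!(val <= 6)) ==> 2*v <= w - 1).
Before the if: (3*w >= 0 ==> ((val <= 6 ==> ((val <= 6 ==> ((!(val <= 6)) && 2*r + w <= -1)) && ((!(val <= 6)) ==> 2*r + w <= -1))) && ((!(val <= 6)) ==> 2*r + w <= -1))) && ((!(3*w >= 0)) ==> ((val <= 6 ==> ((val <= 6 ==> ((!(val <= 6)) && 2*v <= w - 1)) && ((!(val <= 6)) ==> 2*v <= w - 1))) && ((!(val <= 6)) ==> 2*v <= w - 1)))
Answer: WP = (3*w >= 0 ==> ((val <= 6 ==> ((val <= 6 ==> ((!(val <= 6)) && 2*r + w <= -1)) && ((!(val <= 6)) ==> 2*r + w <= -1))) && ((!(val <= 6)) ==> 2*r + w <= -1))) && ((!(3*w >= 0)) ==> ((val <= 6 ==> ((val <= 6 ==> ((!(val <= 6)) && 2*v <= w - 1)) && ((!(val <= 6)) ==> 2*v <= w - 1))) && ((!(val <= 6)) ==> 2*v <= w - 1)))
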